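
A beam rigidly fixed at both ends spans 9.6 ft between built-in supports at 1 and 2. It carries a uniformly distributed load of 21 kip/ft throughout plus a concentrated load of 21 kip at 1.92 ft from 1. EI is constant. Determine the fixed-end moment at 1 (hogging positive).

Take the two fixed-end moments M_1, M_2 as redundants; the released structure is the simple span 12.
End rotations of the released simple span under the applied load (×1/EI):
  at 1: UDL 21: wL³/(24EI) = 774.1/EI
  at 2: UDL 21: wL³/(24EI) = 774.1/EI
  at 1: point load 21 at a = 1.92: Pab(L + b)/(6LEI) = 92.9/EI
  at 2: point load 21 at a = 1.92: Pab(L + a)/(6LEI) = 61.93/EI
  θ_10 = 867/EI,  θ_20 = 836.1/EI
Flexibility coefficients: a unit moment at one end gives L/(3EI) there and L/(6EI) at the far end, so f₁₁ = f₂₂ = 3.2/EI and f₁₂ = f₂₁ = 1.6/EI.
Compatibility — zero rotation at each built-in end:
  3.2 M_1 + 1.6 M_2 = 867
  1.6 M_1 + 3.2 M_2 = 836.1
Solving the pair gives M_1 = 187.1 kip·ft and M_2 = 167.7 kip·ft (hogging).

M_1 = 187.1 kip·ft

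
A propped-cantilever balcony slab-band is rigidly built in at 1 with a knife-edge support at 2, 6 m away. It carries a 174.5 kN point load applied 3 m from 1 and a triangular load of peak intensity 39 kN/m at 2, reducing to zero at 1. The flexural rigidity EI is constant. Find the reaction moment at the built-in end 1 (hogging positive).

M_1 = 278.2 kN·m

Release the roller at 2. Primary structure: cantilever fixed at 1.
Primary-structure tip deflection at 2 by superposition:
  point load 174.5 at a = 3: Pa²(3L − a)/(6EI) = 3926/EI
  triangular load, peak 39 at the free end: 11w₀L⁴/(120EI) = 4633/EI
  δ_0 = 8559/EI
Flexibility coefficient — unit upward force at 2: δ_{22} = L³/(3EI) = 72/EI.
Compatibility at 2: δ_0 − R_2·δ_{22} = 0, so R_2 = 8559/72 = 118.9 kN.
Moment equilibrium about 1: M_1 = Σ(load moments about 1) − R_2·L = 991.5 − 118.9×6 = 278.2 kN·m.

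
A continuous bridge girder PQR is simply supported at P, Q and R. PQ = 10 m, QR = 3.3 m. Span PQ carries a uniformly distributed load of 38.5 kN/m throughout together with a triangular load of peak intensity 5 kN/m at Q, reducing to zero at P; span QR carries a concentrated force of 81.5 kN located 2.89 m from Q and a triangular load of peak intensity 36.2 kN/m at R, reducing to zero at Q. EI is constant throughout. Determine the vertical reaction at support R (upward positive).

R_R = -9.015 kN

Release continuity at Q by inserting a hinge; the redundant is the internal moment M_Q. The primary structure is two simply-supported spans PQ and QR.
End slopes at the hinge Q, treating each span as simply supported:
  span PQ: UDL 38.5: wL³/(24EI) = 1604/EI
  span PQ: triangular load, peak 5: w₀L³/(45EI) = 111.1/EI
  span QR: point load 81.5 at a = 2.89: Pab(L + b)/(6LEI) = 18.09/EI
  span QR: triangular load, peak 36.2: 7w₀L³/(360EI) = 25.3/EI
  relative rotation θ_0 = (1715 + 43.39)/EI = 1759/EI
A unit hogging moment at Q produces rotation L₁/(3EI) + L₂/(3EI) = 4.433/EI.
Compatibility: M_Q·(L₁+L₂)/(3EI) = θ_0, giving M_Q = 396.7 kN·m (hogging).
Span QR, ΣM about R: R_Q^{QR}·3.3 = 99.12 + 396.7, so R_Q^{QR} = 150.2 kN and R_R = 141.2 − 150.2 = -9.015 kN.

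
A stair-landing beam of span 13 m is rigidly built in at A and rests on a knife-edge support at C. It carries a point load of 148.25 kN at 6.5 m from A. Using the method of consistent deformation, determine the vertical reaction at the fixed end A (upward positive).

R_A = 101.9 kN

Release the roller at C. Primary structure: cantilever fixed at A.
Downward deflection at the released point C due to the loads:
  point load 148.25 at a = 6.5: Pa²(3L − a)/(6EI) = 33928/EI
Tip deflection under a unit load at C: L³/(3EI) = 732.3/EI.
The prop prevents deflection at C: R_C = δ_0/δ_{CC} = 33928/732.3 = 46.33 kN.
Vertical equilibrium: R_A = ΣP − R_C = 148.2 − 46.33 = 101.9 kN.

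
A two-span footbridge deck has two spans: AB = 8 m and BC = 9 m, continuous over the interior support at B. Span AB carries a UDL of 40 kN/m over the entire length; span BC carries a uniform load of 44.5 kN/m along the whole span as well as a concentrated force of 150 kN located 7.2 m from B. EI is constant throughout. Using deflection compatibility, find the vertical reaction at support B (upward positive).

Insert a hinge at B; M_B is the redundant, and each span becomes simply supported.
End slopes at the hinge B, treating each span as simply supported:
  span AB: UDL 40: wL³/(24EI) = 853.3/EI
  span BC: UDL 44.5: wL³/(24EI) = 1352/EI
  span BC: point load 150 at a = 7.2: Pab(L + b)/(6LEI) = 388.8/EI
  relative rotation θ_0 = (853.3 + 1740)/EI = 2594/EI
A unit hogging moment at B produces rotation L₁/(3EI) + L₂/(3EI) = 5.667/EI.
Slope continuity at B: θ_0 = M_B·5.667/EI, so M_B = 2594/5.667 = 457.7 kN·m (hogging).
Span AB, ΣM about A with M_B applied at B: R_B^{AB}·8 = 1280 + 457.7, so R_B^{AB} = 217.2 kN and R_A = 320 − 217.2 = 102.8 kN.
Span BC, ΣM about C: R_B^{BC}·9 = 2072 + 457.7, so R_B^{BC} = 281.1 kN and R_C = 550.5 − 281.1 = 269.4 kN.
R_B = 217.2 + 281.1 = 498.3 kN.

R_B = 498.3 kN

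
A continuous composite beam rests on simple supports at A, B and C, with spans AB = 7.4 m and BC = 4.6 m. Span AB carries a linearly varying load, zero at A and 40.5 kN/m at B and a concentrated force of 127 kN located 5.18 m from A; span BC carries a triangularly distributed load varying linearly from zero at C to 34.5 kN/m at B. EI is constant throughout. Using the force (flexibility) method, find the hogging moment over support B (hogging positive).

Release continuity at B by inserting a hinge; the redundant is the internal moment M_B. The primary structure is two simply-supported spans AB and BC.
Discontinuity in slope at B on the released structure — sum the simple-span end rotations:
  span AB: triangular load, peak 40.5: w₀L³/(45EI) = 364.7/EI
  span AB: point load 127 at a = 5.18: Pab(L + a)/(6LEI) = 413.8/EI
  span BC: triangular load, peak 34.5: w₀L³/(45EI) = 74.62/EI
  relative rotation θ_0 = (778.5 + 74.62)/EI = 853.1/EI
A unit hogging moment at B produces rotation L₁/(3EI) + L₂/(3EI) = 4/EI.
Compatibility: M_B·(L₁+L₂)/(3EI) = θ_0, giving M_B = 213.3 kN·m (hogging).

M_B = 213.3 kN·m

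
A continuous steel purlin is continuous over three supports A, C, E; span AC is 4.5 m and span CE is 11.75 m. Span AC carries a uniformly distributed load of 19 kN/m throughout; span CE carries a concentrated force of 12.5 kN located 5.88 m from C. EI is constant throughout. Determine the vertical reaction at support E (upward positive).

R_E = 3.428 kN

Insert a hinge at C; M_C is the redundant, and each span becomes simply supported.
Rotations at C on the released spans (each span's end-slope, ×1/EI):
  span AC: UDL 19: wL³/(24EI) = 72.14/EI
  span CE: point load 12.5 at a = 5.88: Pab(L + b)/(6LEI) = 107.8/EI
  relative rotation θ_0 = (72.14 + 107.8)/EI = 180/EI
A unit hogging moment at C produces rotation L₁/(3EI) + L₂/(3EI) = 5.417/EI.
Compatibility: M_C·(L₁+L₂)/(3EI) = θ_0, giving M_C = 33.23 kN·m (hogging).
Span CE, ΣM about E: R_C^{CE}·11.75 = 73.38 + 33.23, so R_C^{CE} = 9.072 kN and R_E = 12.5 − 9.072 = 3.428 kN.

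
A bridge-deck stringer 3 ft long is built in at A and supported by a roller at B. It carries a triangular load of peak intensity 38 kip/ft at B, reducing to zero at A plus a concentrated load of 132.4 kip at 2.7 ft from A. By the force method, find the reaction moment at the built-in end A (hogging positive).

M_A = 39.61 kip·ft

Take the reaction at B as the redundant and release it; the primary structure is a cantilever fixed at A.
Primary-structure tip deflection at B by superposition:
  triangular load, peak 38 at the free end: 11w₀L⁴/(120EI) = 282.1/EI
  point load 132.4 at a = 2.7: Pa²(3L − a)/(6EI) = 1013/EI
  δ_0 = 1296/EI
Tip deflection under a unit load at B: L³/(3EI) = 9/EI.
Compatibility at B: δ_0 − R_B·δ_{BB} = 0, so R_B = 1296/9 = 144 kip.
Moment equilibrium about A: M_A = Σ(load moments about A) − R_B·L = 471.5 − 144×3 = 39.61 kip·ft.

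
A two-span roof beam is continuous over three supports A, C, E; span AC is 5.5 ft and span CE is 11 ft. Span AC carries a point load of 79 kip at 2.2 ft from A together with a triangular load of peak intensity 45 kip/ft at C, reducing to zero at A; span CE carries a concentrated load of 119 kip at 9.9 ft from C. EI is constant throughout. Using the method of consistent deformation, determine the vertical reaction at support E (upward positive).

Insert a hinge at C; M_C is the redundant, and each span becomes simply supported.
End slopes at the hinge C, treating each span as simply supported:
  span AC: point load 79 at a = 2.2: Pab(L + a)/(6LEI) = 133.8/EI
  span AC: triangular load, peak 45: w₀L³/(45EI) = 166.4/EI
  span CE: point load 119 at a = 9.9: Pab(L + b)/(6LEI) = 237.6/EI
  relative rotation θ_0 = (300.2 + 237.6)/EI = 537.8/EI
A unit hogging moment at C produces rotation L₁/(3EI) + L₂/(3EI) = 5.5/EI.
Compatibility: M_C·(L₁+L₂)/(3EI) = θ_0, giving M_C = 97.78 kip·ft (hogging).
Span CE, ΣM about E: R_C^{CE}·11 = 130.9 + 97.78, so R_C^{CE} = 20.79 kip and R_E = 119 − 20.79 = 98.21 kip.

R_E = 98.21 kip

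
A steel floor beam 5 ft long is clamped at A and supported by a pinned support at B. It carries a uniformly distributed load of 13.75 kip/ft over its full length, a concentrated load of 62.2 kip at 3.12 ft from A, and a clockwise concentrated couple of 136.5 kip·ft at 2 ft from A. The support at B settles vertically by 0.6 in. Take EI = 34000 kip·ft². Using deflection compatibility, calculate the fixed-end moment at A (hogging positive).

M_A = 302.6 kip·ft

Take the reaction at B as the redundant and release it; the primary structure is a cantilever fixed at A.
Downward deflection at the released point B due to the loads:
  UDL 13.75: wL⁴/(8EI) = 1074/EI
  point load 62.2 at a = 3.12: Pa²(3L − a)/(6EI) = 1199/EI
  clockwise couple 136.5 at a = 2: M₀a(2L − a)/(2EI) = 1092/EI
  δ_0 = 3365/EI
Flexibility coefficient — unit upward force at B: δ_{BB} = L³/(3EI) = 41.67/EI.
With EI = 34000 kip·ft²: δ_0 = 0.098973 ft and δ_{BB} = 0.001225 ft/kip.
Compatibility — the beam at B must follow the support down by 0.05 ft: δ_0 − R_B·δ_{BB} = 0.05, so R_B = (0.098973 − 0.05)/0.001225 = 39.96 kip.
Moment equilibrium about A: M_A = Σ(load moments about A) − R_B·L = 502.4 − 39.96×5 = 302.6 kip·ft.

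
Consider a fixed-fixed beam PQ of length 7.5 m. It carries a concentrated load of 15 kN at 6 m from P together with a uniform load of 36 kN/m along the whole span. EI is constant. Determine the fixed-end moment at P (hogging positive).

Take the two fixed-end moments M_P, M_Q as redundants; the released structure is the simple span PQ.
On the primary (simply-supported) span, the end slopes from the loading are:
  at P: point load 15 at a = 6: Pab(L + b)/(6LEI) = 27/EI
  at Q: point load 15 at a = 6: Pab(L + a)/(6LEI) = 40.5/EI
  at P: UDL 36: wL³/(24EI) = 632.8/EI
  at Q: UDL 36: wL³/(24EI) = 632.8/EI
  θ_P0 = 659.8/EI,  θ_Q0 = 673.3/EI
Flexibility coefficients: a unit moment at one end gives L/(3EI) there and L/(6EI) at the far end, so f₁₁ = f₂₂ = 2.5/EI and f₁₂ = f₂₁ = 1.25/EI.
Compatibility — zero rotation at each built-in end:
  2.5 M_P + 1.25 M_Q = 659.8
  1.25 M_P + 2.5 M_Q = 673.3
Solving the pair gives M_P = 172.3 kN·m and M_Q = 183.2 kN·m (hogging).

M_P = 172.3 kN·m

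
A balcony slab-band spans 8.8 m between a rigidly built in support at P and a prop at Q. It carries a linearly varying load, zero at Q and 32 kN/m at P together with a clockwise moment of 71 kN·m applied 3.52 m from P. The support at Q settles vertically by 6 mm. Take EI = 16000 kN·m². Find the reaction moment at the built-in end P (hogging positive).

Take the reaction at Q as the redundant and release it; the primary structure is a cantilever fixed at P.
Downward deflection at the released point Q due to the loads:
  triangular load, peak 32 at the fixed end: w₀L⁴/(30EI) = 6397/EI
  clockwise couple 71 at a = 3.52: M₀a(2L − a)/(2EI) = 1759/EI
  δ_0 = 8156/EI
Flexibility coefficient — unit upward force at Q: δ_{QQ} = L³/(3EI) = 227.2/EI.
With EI = 16000 kN·m²: δ_0 = 0.50976 m and δ_{QQ} = 0.014197 m/kN.
Compatibility — the beam at Q must follow the support down by 0.006 m: δ_0 − R_Q·δ_{QQ} = 0.006, so R_Q = (0.50976 − 0.006)/0.014197 = 35.48 kN.
Moment equilibrium about P: M_P = Σ(load moments about P) − R_Q·L = 484 − 35.48×8.8 = 171.8 kN·m.

M_P = 171.8 kN·m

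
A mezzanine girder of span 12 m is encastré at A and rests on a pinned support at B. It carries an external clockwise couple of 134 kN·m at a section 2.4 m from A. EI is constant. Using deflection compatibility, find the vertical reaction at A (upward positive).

R_A = -6.03 kN

Take the reaction at B as the redundant and release it; the primary structure is a cantilever fixed at A.
Free-end deflection of the primary structure under the applied loading (downward +):
  clockwise couple 134 at a = 2.4: M₀a(2L − a)/(2EI) = 3473/EI
Tip deflection under a unit load at B: L³/(3EI) = 576/EI.
Compatibility at B: δ_0 − R_B·δ_{BB} = 0, so R_B = 3473/576 = 6.03 kN.
Vertical equilibrium: R_A = ΣP − R_B = 0 − 6.03 = -6.03 kN.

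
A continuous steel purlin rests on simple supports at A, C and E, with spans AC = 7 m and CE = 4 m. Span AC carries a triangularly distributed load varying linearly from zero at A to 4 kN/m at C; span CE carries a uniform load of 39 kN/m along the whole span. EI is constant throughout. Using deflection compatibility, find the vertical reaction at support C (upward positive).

Insert a hinge at C; M_C is the redundant, and each span becomes simply supported.
Rotations at C on the released spans (each span's end-slope, ×1/EI):
  span AC: triangular load, peak 4: w₀L³/(45EI) = 30.49/EI
  span CE: UDL 39: wL³/(24EI) = 104/EI
  relative rotation θ_0 = (30.49 + 104)/EI = 134.5/EI
A unit hogging moment at C produces rotation L₁/(3EI) + L₂/(3EI) = 3.667/EI.
Compatibility: M_C·(L₁+L₂)/(3EI) = θ_0, giving M_C = 36.68 kN·m (hogging).
Span AC, ΣM about A with M_C applied at C: R_C^{AC}·7 = 65.33 + 36.68, so R_C^{AC} = 14.57 kN and R_A = 14 − 14.57 = -0.5732 kN.
Span CE, ΣM about E: R_C^{CE}·4 = 312 + 36.68, so R_C^{CE} = 87.17 kN and R_E = 156 − 87.17 = 68.83 kN.
R_C = 14.57 + 87.17 = 101.7 kN.

R_C = 101.7 kN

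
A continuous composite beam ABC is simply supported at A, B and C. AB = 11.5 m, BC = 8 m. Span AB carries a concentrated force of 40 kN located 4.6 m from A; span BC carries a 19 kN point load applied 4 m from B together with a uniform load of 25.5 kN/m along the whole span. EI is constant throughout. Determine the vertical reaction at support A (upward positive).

R_A = 11.74 kN

Take M_B as the redundant. Released structure: two simple spans AB and BC with a hinge at B.
Discontinuity in slope at B on the released structure — sum the simple-span end rotations:
  span AB: point load 40 at a = 4.6: Pab(L + a)/(6LEI) = 296.2/EI
  span BC: point load 19 at a = 4: Pab(L + b)/(6LEI) = 76/EI
  span BC: UDL 25.5: wL³/(24EI) = 544/EI
  relative rotation θ_0 = (296.2 + 620)/EI = 916.2/EI
A unit hogging moment at B produces rotation L₁/(3EI) + L₂/(3EI) = 6.5/EI.
Compatibility: M_B·(L₁+L₂)/(3EI) = θ_0, giving M_B = 141 kN·m (hogging).
Span AB, ΣM about A with M_B applied at B: R_B^{AB}·11.5 = 184 + 141, so R_B^{AB} = 28.26 kN and R_A = 40 − 28.26 = 11.74 kN.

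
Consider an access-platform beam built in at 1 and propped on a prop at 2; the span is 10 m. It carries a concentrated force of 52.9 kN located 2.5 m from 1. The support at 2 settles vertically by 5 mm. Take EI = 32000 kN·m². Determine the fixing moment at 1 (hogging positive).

Remove the prop at 2; the released (primary) structure is a cantilever built in at 1.
Free-end deflection of the primary structure under the applied loading (downward +):
  point load 52.9 at a = 2.5: Pa²(3L − a)/(6EI) = 1515/EI
Tip deflection under a unit load at 2: L³/(3EI) = 333.3/EI.
With EI = 32000 kN·m²: δ_0 = 0.047355 m and δ_{22} = 0.010417 m/kN.
Compatibility — the beam at 2 must follow the support down by 0.005 m: δ_0 − R_2·δ_{22} = 0.005, so R_2 = (0.047355 − 0.005)/0.010417 = 4.066 kN.
Moment equilibrium about 1: M_1 = Σ(load moments about 1) − R_2·L = 132.2 − 4.066×10 = 91.59 kN·m.

M_1 = 91.59 kN·m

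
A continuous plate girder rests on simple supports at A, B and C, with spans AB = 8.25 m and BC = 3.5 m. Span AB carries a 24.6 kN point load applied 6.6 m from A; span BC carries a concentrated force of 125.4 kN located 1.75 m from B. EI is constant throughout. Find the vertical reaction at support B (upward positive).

R_B = 100.7 kN

Release continuity at B by inserting a hinge; the redundant is the internal moment M_B. The primary structure is two simply-supported spans AB and BC.
Rotations at B on the released spans (each span's end-slope, ×1/EI):
  span AB: point load 24.6 at a = 6.6: Pab(L + a)/(6LEI) = 80.37/EI
  span BC: point load 125.4 at a = 1.75: Pab(L + b)/(6LEI) = 96.01/EI
  relative rotation θ_0 = (80.37 + 96.01)/EI = 176.4/EI
A unit hogging moment at B produces rotation L₁/(3EI) + L₂/(3EI) = 3.917/EI.
Slope continuity at B: θ_0 = M_B·3.917/EI, so M_B = 176.4/3.917 = 45.03 kN·m (hogging).
Span AB, ΣM about A with M_B applied at B: R_B^{AB}·8.25 = 162.4 + 45.03, so R_B^{AB} = 25.14 kN and R_A = 24.6 − 25.14 = -0.5385 kN.
Span BC, ΣM about C: R_B^{BC}·3.5 = 219.4 + 45.03, so R_B^{BC} = 75.57 kN and R_C = 125.4 − 75.57 = 49.83 kN.
R_B = 25.14 + 75.57 = 100.7 kN.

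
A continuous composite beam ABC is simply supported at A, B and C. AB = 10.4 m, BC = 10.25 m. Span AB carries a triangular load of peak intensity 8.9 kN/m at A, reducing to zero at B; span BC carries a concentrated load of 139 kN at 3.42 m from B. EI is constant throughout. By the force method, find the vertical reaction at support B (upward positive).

R_B = 138.9 kN

Insert a hinge at B; M_B is the redundant, and each span becomes simply supported.
Rotations at B on the released spans (each span's end-slope, ×1/EI):
  span AB: triangular load, peak 8.9: 7w₀L³/(360EI) = 194.7/EI
  span BC: point load 139 at a = 3.42: Pab(L + b)/(6LEI) = 901.7/EI
  relative rotation θ_0 = (194.7 + 901.7)/EI = 1096/EI
A unit hogging moment at B produces rotation L₁/(3EI) + L₂/(3EI) = 6.883/EI.
Slope continuity at B: θ_0 = M_B·6.883/EI, so M_B = 1096/6.883 = 159.3 kN·m (hogging).
Span AB, ΣM about A with M_B applied at B: R_B^{AB}·10.4 = 160.4 + 159.3, so R_B^{AB} = 30.74 kN and R_A = 46.28 − 30.74 = 15.54 kN.
Span BC, ΣM about C: R_B^{BC}·10.25 = 949.4 + 159.3, so R_B^{BC} = 108.2 kN and R_C = 139 − 108.2 = 30.84 kN.
R_B = 30.74 + 108.2 = 138.9 kN.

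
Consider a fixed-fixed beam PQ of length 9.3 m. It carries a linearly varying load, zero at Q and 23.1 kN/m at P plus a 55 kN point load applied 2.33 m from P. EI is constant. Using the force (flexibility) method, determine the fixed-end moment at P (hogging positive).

M_P = 171.9 kN·m

Take the two fixed-end moments M_P, M_Q as redundants; the released structure is the simple span PQ.
End rotations of the released simple span under the applied load (×1/EI):
  at P: triangular load, peak 23.1: w₀L³/(45EI) = 412.9/EI
  at Q: triangular load, peak 23.1: 7w₀L³/(360EI) = 361.3/EI
  at P: point load 55 at a = 2.33: Pab(L + b)/(6LEI) = 260.4/EI
  at Q: point load 55 at a = 2.33: Pab(L + a)/(6LEI) = 186.2/EI
  θ_P0 = 673.3/EI,  θ_Q0 = 547.5/EI
Flexibility coefficients: a unit moment at one end gives L/(3EI) there and L/(6EI) at the far end, so f₁₁ = f₂₂ = 3.1/EI and f₁₂ = f₂₁ = 1.55/EI.
Compatibility — zero rotation at each built-in end:
  3.1 M_P + 1.55 M_Q = 673.3
  1.55 M_P + 3.1 M_Q = 547.5
Solving the pair gives M_P = 171.9 kN·m and M_Q = 90.66 kN·m (hogging).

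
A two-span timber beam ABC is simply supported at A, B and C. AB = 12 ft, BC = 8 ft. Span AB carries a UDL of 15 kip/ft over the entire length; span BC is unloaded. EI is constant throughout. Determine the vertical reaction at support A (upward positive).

R_A = 76.5 kip

Take M_B as the redundant. Released structure: two simple spans AB and BC with a hinge at B.
Discontinuity in slope at B on the released structure — sum the simple-span end rotations:
  span AB: UDL 15: wL³/(24EI) = 1080/EI
  relative rotation θ_0 = (1080 + 0)/EI = 1080/EI
A unit hogging moment at B produces rotation L₁/(3EI) + L₂/(3EI) = 6.667/EI.
Slope continuity at B: θ_0 = M_B·6.667/EI, so M_B = 1080/6.667 = 162 kip·ft (hogging).
Span AB, ΣM about A with M_B applied at B: R_B^{AB}·12 = 1080 + 162, so R_B^{AB} = 103.5 kip and R_A = 180 − 103.5 = 76.5 kip.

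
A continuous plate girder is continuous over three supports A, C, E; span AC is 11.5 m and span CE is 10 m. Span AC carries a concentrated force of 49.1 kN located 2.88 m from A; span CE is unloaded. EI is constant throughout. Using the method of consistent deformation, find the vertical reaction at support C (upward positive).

Take M_C as the redundant. Released structure: two simple spans AC and CE with a hinge at C.
Rotations at C on the released spans (each span's end-slope, ×1/EI):
  span AC: point load 49.1 at a = 2.88: Pab(L + a)/(6LEI) = 254/EI
  relative rotation θ_0 = (254 + 0)/EI = 254/EI
A unit hogging moment at C produces rotation L₁/(3EI) + L₂/(3EI) = 7.167/EI.
Slope continuity at C: θ_0 = M_C·7.167/EI, so M_C = 254/7.167 = 35.45 kN·m (hogging).
Span AC, ΣM about A with M_C applied at C: R_C^{AC}·11.5 = 141.4 + 35.45, so R_C^{AC} = 15.38 kN and R_A = 49.1 − 15.38 = 33.72 kN.
Span CE, ΣM about E: R_C^{CE}·10 = 0 + 35.45, so R_C^{CE} = 3.545 kN and R_E = 0 − 3.545 = -3.545 kN.
R_C = 15.38 + 3.545 = 18.92 kN.

R_C = 18.92 kN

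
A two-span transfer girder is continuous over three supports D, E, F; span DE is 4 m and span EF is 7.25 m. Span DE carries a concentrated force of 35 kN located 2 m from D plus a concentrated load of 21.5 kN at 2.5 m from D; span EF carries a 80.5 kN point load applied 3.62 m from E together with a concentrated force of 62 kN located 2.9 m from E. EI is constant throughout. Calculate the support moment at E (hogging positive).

M_E = 141.3 kN·m

Take M_E as the redundant. Released structure: two simple spans DE and EF with a hinge at E.
Discontinuity in slope at E on the released structure — sum the simple-span end rotations:
  span DE: point load 35 at a = 2: Pab(L + a)/(6LEI) = 35/EI
  span DE: point load 21.5 at a = 2.5: Pab(L + a)/(6LEI) = 21.84/EI
  span EF: point load 80.5 at a = 3.62: Pab(L + b)/(6LEI) = 264.6/EI
  span EF: point load 62 at a = 2.9: Pab(L + b)/(6LEI) = 208.6/EI
  relative rotation θ_0 = (56.84 + 473.1)/EI = 530/EI
A unit hogging moment at E produces rotation L₁/(3EI) + L₂/(3EI) = 3.75/EI.
Slope continuity at E: θ_0 = M_E·3.75/EI, so M_E = 530/3.75 = 141.3 kN·m (hogging).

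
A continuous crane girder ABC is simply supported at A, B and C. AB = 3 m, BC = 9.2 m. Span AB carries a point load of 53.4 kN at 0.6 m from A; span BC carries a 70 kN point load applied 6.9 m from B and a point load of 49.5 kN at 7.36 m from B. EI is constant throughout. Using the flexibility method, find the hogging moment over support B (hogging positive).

M_B = 93.66 kN·m

Release continuity at B by inserting a hinge; the redundant is the internal moment M_B. The primary structure is two simply-supported spans AB and BC.
Rotations at B on the released spans (each span's end-slope, ×1/EI):
  span AB: point load 53.4 at a = 0.6: Pab(L + a)/(6LEI) = 15.38/EI
  span BC: point load 70 at a = 6.9: Pab(L + b)/(6LEI) = 231.4/EI
  span BC: point load 49.5 at a = 7.36: Pab(L + b)/(6LEI) = 134.1/EI
  relative rotation θ_0 = (15.38 + 365.5)/EI = 380.9/EI
A unit hogging moment at B produces rotation L₁/(3EI) + L₂/(3EI) = 4.067/EI.
Compatibility: M_B·(L₁+L₂)/(3EI) = θ_0, giving M_B = 93.66 kN·m (hogging).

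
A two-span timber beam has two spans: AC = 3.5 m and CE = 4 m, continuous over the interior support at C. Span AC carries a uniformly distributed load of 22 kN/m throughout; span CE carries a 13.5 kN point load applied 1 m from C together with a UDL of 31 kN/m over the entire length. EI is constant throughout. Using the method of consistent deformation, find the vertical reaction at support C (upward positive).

Insert a hinge at C; M_C is the redundant, and each span becomes simply supported.
End slopes at the hinge C, treating each span as simply supported:
  span AC: UDL 22: wL³/(24EI) = 39.3/EI
  span CE: point load 13.5 at a = 1: Pab(L + b)/(6LEI) = 11.81/EI
  span CE: UDL 31: wL³/(24EI) = 82.67/EI
  relative rotation θ_0 = (39.3 + 94.48)/EI = 133.8/EI
A unit hogging moment at C produces rotation L₁/(3EI) + L₂/(3EI) = 2.5/EI.
Slope continuity at C: θ_0 = M_C·2.5/EI, so M_C = 133.8/2.5 = 53.51 kN·m (hogging).
Span AC, ΣM about A with M_C applied at C: R_C^{AC}·3.5 = 134.8 + 53.51, so R_C^{AC} = 53.79 kN and R_A = 77 − 53.79 = 23.21 kN.
Span CE, ΣM about E: R_C^{CE}·4 = 288.5 + 53.51, so R_C^{CE} = 85.5 kN and R_E = 137.5 − 85.5 = 52 kN.
R_C = 53.79 + 85.5 = 139.3 kN.

R_C = 139.3 kN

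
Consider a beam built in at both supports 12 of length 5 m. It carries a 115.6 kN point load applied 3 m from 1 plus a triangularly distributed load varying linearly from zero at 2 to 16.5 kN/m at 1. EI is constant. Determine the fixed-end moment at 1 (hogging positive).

Take the two fixed-end moments M_1, M_2 as redundants; the released structure is the simple span 12.
End rotations of the released simple span under the applied load (×1/EI):
  at 1: point load 115.6 at a = 3: Pab(L + b)/(6LEI) = 161.8/EI
  at 2: point load 115.6 at a = 3: Pab(L + a)/(6LEI) = 185/EI
  at 1: triangular load, peak 16.5: w₀L³/(45EI) = 45.83/EI
  at 2: triangular load, peak 16.5: 7w₀L³/(360EI) = 40.1/EI
  θ_10 = 207.7/EI,  θ_20 = 225.1/EI
Flexibility coefficients: a unit moment at one end gives L/(3EI) there and L/(6EI) at the far end, so f₁₁ = f₂₂ = 1.667/EI and f₁₂ = f₂₁ = 0.8333/EI.
Compatibility — zero rotation at each built-in end:
  1.667 M_1 + 0.8333 M_2 = 207.7
  0.8333 M_1 + 1.667 M_2 = 225.1
Solving the pair gives M_1 = 76.11 kN·m and M_2 = 96.98 kN·m (hogging).

M_1 = 76.11 kN·m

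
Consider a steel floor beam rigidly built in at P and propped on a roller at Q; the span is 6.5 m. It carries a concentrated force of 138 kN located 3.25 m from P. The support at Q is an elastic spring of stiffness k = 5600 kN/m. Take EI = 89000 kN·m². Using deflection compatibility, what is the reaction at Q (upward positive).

R_Q = 36.75 kN

Take the reaction at Q as the redundant and release it; the primary structure is a cantilever fixed at P.
Deflection at Q on the released cantilever, summing each load's contribution:
  point load 138 at a = 3.25: Pa²(3L − a)/(6EI) = 3948/EI
Tip deflection under a unit load at Q: L³/(3EI) = 91.54/EI.
With EI = 89000 kN·m²: δ_0 = 0.044357 m and δ_{QQ} = 0.001029 m/kN.
Compatibility — the spring shortens by R_Q/k under the reaction it provides: δ_0 − R_Q·δ_{QQ} = R_Q/k. With 1/k = 0.000179 m/kN, R_Q = δ_0 / (δ_{QQ} + 1/k) = 0.044357 / (0.001029 + 0.000179) = 36.75 kN.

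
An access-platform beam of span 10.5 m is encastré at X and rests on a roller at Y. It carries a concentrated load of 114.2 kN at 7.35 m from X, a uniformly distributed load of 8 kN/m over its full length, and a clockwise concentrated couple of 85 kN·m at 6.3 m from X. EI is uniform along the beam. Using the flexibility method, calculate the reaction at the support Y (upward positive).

Release the roller at Y. Primary structure: cantilever fixed at X.
Primary-structure tip deflection at Y by superposition:
  point load 114.2 at a = 7.35: Pa²(3L − a)/(6EI) = 24832/EI
  UDL 8: wL⁴/(8EI) = 12155/EI
  clockwise couple 85 at a = 6.3: M₀a(2L − a)/(2EI) = 3936/EI
  δ_0 = 40923/EI
Tip deflection under a unit load at Y: L³/(3EI) = 385.9/EI.
The prop prevents deflection at Y: R_Y = δ_0/δ_{YY} = 40923/385.9 = 106.1 kN.

R_Y = 106.1 kN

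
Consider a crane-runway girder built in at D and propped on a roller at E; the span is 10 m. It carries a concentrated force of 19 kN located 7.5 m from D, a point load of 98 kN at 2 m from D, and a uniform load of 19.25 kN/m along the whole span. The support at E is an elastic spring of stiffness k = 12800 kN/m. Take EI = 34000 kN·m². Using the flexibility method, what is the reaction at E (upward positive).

R_E = 88.99 kN

Release the roller at E. Primary structure: cantilever fixed at D.
Primary-structure tip deflection at E by superposition:
  point load 19 at a = 7.5: Pa²(3L − a)/(6EI) = 4008/EI
  point load 98 at a = 2: Pa²(3L − a)/(6EI) = 1829/EI
  UDL 19.25: wL⁴/(8EI) = 24062/EI
  δ_0 = 29900/EI
Tip deflection under a unit load at E: L³/(3EI) = 333.3/EI.
With EI = 34000 kN·m²: δ_0 = 0.8794 m and δ_{EE} = 0.009804 m/kN.
Compatibility — the spring shortens by R_E/k under the reaction it provides: δ_0 − R_E·δ_{EE} = R_E/k. With 1/k = 0.000078 m/kN, R_E = δ_0 / (δ_{EE} + 1/k) = 0.8794 / (0.009804 + 0.000078) = 88.99 kN.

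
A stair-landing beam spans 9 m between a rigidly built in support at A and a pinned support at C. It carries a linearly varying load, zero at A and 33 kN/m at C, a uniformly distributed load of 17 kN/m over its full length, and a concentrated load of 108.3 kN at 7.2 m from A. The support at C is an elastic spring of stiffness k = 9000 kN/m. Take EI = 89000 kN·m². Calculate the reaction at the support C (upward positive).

R_C = 206.9 kN

Take the reaction at C as the redundant and release it; the primary structure is a cantilever fixed at A.
Deflection at C on the released cantilever, summing each load's contribution:
  triangular load, peak 33 at the free end: 11w₀L⁴/(120EI) = 19847/EI
  UDL 17: wL⁴/(8EI) = 13942/EI
  point load 108.3 at a = 7.2: Pa²(3L − a)/(6EI) = 18527/EI
  δ_0 = 52316/EI
Flexibility coefficient — unit upward force at C: δ_{CC} = L³/(3EI) = 243/EI.
With EI = 89000 kN·m²: δ_0 = 0.58782 m and δ_{CC} = 0.00273 m/kN.
Compatibility — the spring shortens by R_C/k under the reaction it provides: δ_0 − R_C·δ_{CC} = R_C/k. With 1/k = 0.000111 m/kN, R_C = δ_0 / (δ_{CC} + 1/k) = 0.58782 / (0.00273 + 0.000111) = 206.9 kN.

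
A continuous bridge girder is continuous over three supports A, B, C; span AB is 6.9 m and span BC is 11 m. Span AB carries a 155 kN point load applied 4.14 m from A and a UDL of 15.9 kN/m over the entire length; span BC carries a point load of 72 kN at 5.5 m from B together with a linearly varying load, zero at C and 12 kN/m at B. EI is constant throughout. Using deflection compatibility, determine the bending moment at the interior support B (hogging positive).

Take M_B as the redundant. Released structure: two simple spans AB and BC with a hinge at B.
Rotations at B on the released spans (each span's end-slope, ×1/EI):
  span AB: point load 155 at a = 4.14: Pab(L + a)/(6LEI) = 472.3/EI
  span AB: UDL 15.9: wL³/(24EI) = 217.6/EI
  span BC: point load 72 at a = 5.5: Pab(L + b)/(6LEI) = 544.5/EI
  span BC: triangular load, peak 12: w₀L³/(45EI) = 354.9/EI
  relative rotation θ_0 = (689.9 + 899.4)/EI = 1589/EI
A unit hogging moment at B produces rotation L₁/(3EI) + L₂/(3EI) = 5.967/EI.
Slope continuity at B: θ_0 = M_B·5.967/EI, so M_B = 1589/5.967 = 266.4 kN·m (hogging).

M_B = 266.4 kN·m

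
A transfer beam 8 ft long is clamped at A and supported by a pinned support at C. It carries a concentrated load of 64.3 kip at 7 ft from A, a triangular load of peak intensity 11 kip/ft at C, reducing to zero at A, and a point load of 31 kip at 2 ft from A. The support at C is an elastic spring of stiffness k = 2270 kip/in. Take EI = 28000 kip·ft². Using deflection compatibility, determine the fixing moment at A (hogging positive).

Remove the prop at C; the released (primary) structure is a cantilever built in at A.
Primary-structure tip deflection at C by superposition:
  point load 64.3 at a = 7: Pa²(3L − a)/(6EI) = 8927/EI
  triangular load, peak 11 at the free end: 11w₀L⁴/(120EI) = 4130/EI
  point load 31 at a = 2: Pa²(3L − a)/(6EI) = 454.7/EI
  δ_0 = 13512/EI
Tip deflection under a unit load at C: L³/(3EI) = 170.7/EI.
With EI = 28000 kip·ft²: δ_0 = 0.48256 ft and δ_{CC} = 0.006095 ft/kip.
Compatibility — the spring shortens by R_C/k under the reaction it provides: δ_0 − R_C·δ_{CC} = R_C/k. With 1/k = 1/(2270×12) ft/kip = 0.000037 ft/kip, R_C = δ_0 / (δ_{CC} + 1/k) = 0.48256 / (0.006095 + 0.000037) = 78.7 kip.
Moment equilibrium about A: M_A = Σ(load moments about A) − R_C·L = 746.8 − 78.7×8 = 117.2 kip·ft.

M_A = 117.2 kip·ft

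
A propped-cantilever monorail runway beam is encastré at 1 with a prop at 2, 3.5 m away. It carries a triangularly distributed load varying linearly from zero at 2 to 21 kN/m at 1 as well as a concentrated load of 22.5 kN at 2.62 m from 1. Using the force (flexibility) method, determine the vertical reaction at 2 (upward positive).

R_2 = 21.54 kN

Choose R_2 as the redundant. The primary structure is the cantilever fixed at 1.
Free-end deflection of the primary structure under the applied loading (downward +):
  triangular load, peak 21 at the fixed end: w₀L⁴/(30EI) = 105/EI
  point load 22.5 at a = 2.62: Pa²(3L − a)/(6EI) = 202.8/EI
  δ_0 = 307.9/EI
Flexibility coefficient — unit upward force at 2: δ_{22} = L³/(3EI) = 14.29/EI.
Compatibility at 2: δ_0 − R_2·δ_{22} = 0, so R_2 = 307.9/14.29 = 21.54 kN.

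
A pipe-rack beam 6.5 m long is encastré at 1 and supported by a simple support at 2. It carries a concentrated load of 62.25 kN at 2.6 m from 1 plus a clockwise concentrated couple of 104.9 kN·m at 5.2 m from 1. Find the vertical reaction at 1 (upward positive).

Release the roller at 2. Primary structure: cantilever fixed at 1.
Downward deflection at the released point 2 due to the loads:
  point load 62.25 at a = 2.6: Pa²(3L − a)/(6EI) = 1185/EI
  clockwise couple 104.9 at a = 5.2: M₀a(2L − a)/(2EI) = 2127/EI
  δ_0 = 3313/EI
Tip deflection under a unit load at 2: L³/(3EI) = 91.54/EI.
The prop prevents deflection at 2: R_2 = δ_0/δ_{22} = 3313/91.54 = 36.19 kN.
Vertical equilibrium: R_1 = ΣP − R_2 = 62.25 − 36.19 = 26.06 kN.

R_1 = 26.06 kN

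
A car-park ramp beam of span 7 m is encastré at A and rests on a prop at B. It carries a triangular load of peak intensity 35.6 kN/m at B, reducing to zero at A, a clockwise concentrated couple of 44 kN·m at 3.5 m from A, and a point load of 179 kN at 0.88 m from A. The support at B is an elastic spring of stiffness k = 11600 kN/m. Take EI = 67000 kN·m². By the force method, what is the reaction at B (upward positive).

R_B = 75.84 kN

Remove the prop at B; the released (primary) structure is a cantilever built in at A.
Primary-structure tip deflection at B by superposition:
  triangular load, peak 35.6 at the free end: 11w₀L⁴/(120EI) = 7835/EI
  clockwise couple 44 at a = 3.5: M₀a(2L − a)/(2EI) = 808.5/EI
  point load 179 at a = 0.88: Pa²(3L − a)/(6EI) = 464.8/EI
  δ_0 = 9109/EI
Tip deflection under a unit load at B: L³/(3EI) = 114.3/EI.
With EI = 67000 kN·m²: δ_0 = 0.13595 m and δ_{BB} = 0.001706 m/kN.
Compatibility — the spring shortens by R_B/k under the reaction it provides: δ_0 − R_B·δ_{BB} = R_B/k. With 1/k = 0.000086 m/kN, R_B = δ_0 / (δ_{BB} + 1/k) = 0.13595 / (0.001706 + 0.000086) = 75.84 kN.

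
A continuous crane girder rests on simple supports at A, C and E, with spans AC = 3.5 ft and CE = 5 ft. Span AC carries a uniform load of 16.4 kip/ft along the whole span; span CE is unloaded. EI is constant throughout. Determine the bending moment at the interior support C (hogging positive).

Insert a hinge at C; M_C is the redundant, and each span becomes simply supported.
End slopes at the hinge C, treating each span as simply supported:
  span AC: UDL 16.4: wL³/(24EI) = 29.3/EI
  relative rotation θ_0 = (29.3 + 0)/EI = 29.3/EI
A unit hogging moment at C produces rotation L₁/(3EI) + L₂/(3EI) = 2.833/EI.
Compatibility: M_C·(L₁+L₂)/(3EI) = θ_0, giving M_C = 10.34 kip·ft (hogging).

M_C = 10.34 kip·ft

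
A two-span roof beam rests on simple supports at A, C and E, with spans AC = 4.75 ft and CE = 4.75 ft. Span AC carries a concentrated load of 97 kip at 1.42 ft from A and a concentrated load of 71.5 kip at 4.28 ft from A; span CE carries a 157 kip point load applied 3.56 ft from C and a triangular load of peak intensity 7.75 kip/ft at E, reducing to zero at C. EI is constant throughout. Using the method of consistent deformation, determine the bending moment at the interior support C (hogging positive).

M_C = 94.62 kip·ft

Release continuity at C by inserting a hinge; the redundant is the internal moment M_C. The primary structure is two simply-supported spans AC and CE.
End slopes at the hinge C, treating each span as simply supported:
  span AC: point load 97 at a = 1.42: Pab(L + a)/(6LEI) = 99.3/EI
  span AC: point load 71.5 at a = 4.28: Pab(L + a)/(6LEI) = 45.57/EI
  span CE: point load 157 at a = 3.56: Pab(L + b)/(6LEI) = 138.6/EI
  span CE: triangular load, peak 7.75: 7w₀L³/(360EI) = 16.15/EI
  relative rotation θ_0 = (144.9 + 154.8)/EI = 299.6/EI
A unit hogging moment at C produces rotation L₁/(3EI) + L₂/(3EI) = 3.167/EI.
Compatibility: M_C·(L₁+L₂)/(3EI) = θ_0, giving M_C = 94.62 kip·ft (hogging).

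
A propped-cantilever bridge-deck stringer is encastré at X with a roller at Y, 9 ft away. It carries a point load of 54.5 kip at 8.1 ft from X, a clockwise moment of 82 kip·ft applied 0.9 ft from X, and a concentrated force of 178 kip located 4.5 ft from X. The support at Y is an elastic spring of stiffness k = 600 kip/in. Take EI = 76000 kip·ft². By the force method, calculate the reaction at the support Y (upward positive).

R_Y = 100.2 kip

Take the reaction at Y as the redundant and release it; the primary structure is a cantilever fixed at X.
Primary-structure tip deflection at Y by superposition:
  point load 54.5 at a = 8.1: Pa²(3L − a)/(6EI) = 11264/EI
  clockwise couple 82 at a = 0.9: M₀a(2L − a)/(2EI) = 631/EI
  point load 178 at a = 4.5: Pa²(3L − a)/(6EI) = 13517/EI
  δ_0 = 25411/EI
Flexibility coefficient — unit upward force at Y: δ_{YY} = L³/(3EI) = 243/EI.
With EI = 76000 kip·ft²: δ_0 = 0.33436 ft and δ_{YY} = 0.003197 ft/kip.
Compatibility — the spring shortens by R_Y/k under the reaction it provides: δ_0 − R_Y·δ_{YY} = R_Y/k. With 1/k = 1/(600×12) ft/kip = 0.000139 ft/kip, R_Y = δ_0 / (δ_{YY} + 1/k) = 0.33436 / (0.003197 + 0.000139) = 100.2 kip.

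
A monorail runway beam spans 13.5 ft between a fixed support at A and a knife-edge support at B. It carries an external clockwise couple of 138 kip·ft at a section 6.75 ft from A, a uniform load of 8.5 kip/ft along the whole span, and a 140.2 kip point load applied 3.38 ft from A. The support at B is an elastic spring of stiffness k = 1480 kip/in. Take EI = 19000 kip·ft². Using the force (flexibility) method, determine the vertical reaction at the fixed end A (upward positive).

R_A = 188.4 kip

Take the reaction at B as the redundant and release it; the primary structure is a cantilever fixed at A.
Downward deflection at the released point B due to the loads:
  clockwise couple 138 at a = 6.75: M₀a(2L − a)/(2EI) = 9431/EI
  UDL 8.5: wL⁴/(8EI) = 35291/EI
  point load 140.2 at a = 3.38: Pa²(3L − a)/(6EI) = 9909/EI
  δ_0 = 54632/EI
Tip deflection under a unit load at B: L³/(3EI) = 820.1/EI.
With EI = 19000 kip·ft²: δ_0 = 2.8753 ft and δ_{BB} = 0.043164 ft/kip.
Compatibility — the spring shortens by R_B/k under the reaction it provides: δ_0 − R_B·δ_{BB} = R_B/k. With 1/k = 1/(1480×12) ft/kip = 0.000056 ft/kip, R_B = δ_0 / (δ_{BB} + 1/k) = 2.8753 / (0.043164 + 0.000056) = 66.53 kip.
Vertical equilibrium: R_A = ΣP − R_B = 254.9 − 66.53 = 188.4 kip.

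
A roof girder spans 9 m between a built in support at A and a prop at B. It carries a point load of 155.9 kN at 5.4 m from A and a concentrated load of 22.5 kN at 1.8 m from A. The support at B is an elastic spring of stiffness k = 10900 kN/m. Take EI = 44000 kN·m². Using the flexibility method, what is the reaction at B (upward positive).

R_B = 67.49 kN

Take the reaction at B as the redundant and release it; the primary structure is a cantilever fixed at A.
Deflection at B on the released cantilever, summing each load's contribution:
  point load 155.9 at a = 5.4: Pa²(3L − a)/(6EI) = 16366/EI
  point load 22.5 at a = 1.8: Pa²(3L − a)/(6EI) = 306.2/EI
  δ_0 = 16672/EI
Tip deflection under a unit load at B: L³/(3EI) = 243/EI.
With EI = 44000 kN·m²: δ_0 = 0.37891 m and δ_{BB} = 0.005523 m/kN.
Compatibility — the spring shortens by R_B/k under the reaction it provides: δ_0 − R_B·δ_{BB} = R_B/k. With 1/k = 0.000092 m/kN, R_B = δ_0 / (δ_{BB} + 1/k) = 0.37891 / (0.005523 + 0.000092) = 67.49 kN.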